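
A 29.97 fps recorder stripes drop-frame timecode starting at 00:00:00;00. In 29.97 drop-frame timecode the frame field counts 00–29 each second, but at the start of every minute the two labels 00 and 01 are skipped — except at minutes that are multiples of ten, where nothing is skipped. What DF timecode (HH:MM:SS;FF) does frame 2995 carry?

00:01:39;27

Each 10-minute DF block holds 10 × 60 × 30 − 9 × 2 = 17982 frames. 2995 ÷ 17982 → 0 full blocks, remainder 2995.
Within the partial block the first minute is 1800 frames and each further minute 1798, so 1 further minute boundary passed. Total skipped labels = 18 × 0 + 2 × 1 = 2.
Non-drop label index = 2995 + 2 = 2997; at 30 labels/s that is 00:01:39:27, i.e. DF 00:01:39;27.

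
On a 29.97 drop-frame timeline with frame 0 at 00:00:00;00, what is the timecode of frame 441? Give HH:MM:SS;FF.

00:00:14;21

Ten DF minutes hold 17982 frames, so frame 441 lies in block 0 (frames 0–17981) with 441 frames into that block.
The block's first minute is 1800 frames and the rest 1798 each; 441 frames reaches minute 0, so 0 × 18 + 0 × 2 = 0 labels have been skipped so far.
Adding those back, label number 441 + 0 = 441 at 30 labels/s is 14 s + 21 f = 0 h 0 min 14 s frame 21, i.e. 00:00:14;21.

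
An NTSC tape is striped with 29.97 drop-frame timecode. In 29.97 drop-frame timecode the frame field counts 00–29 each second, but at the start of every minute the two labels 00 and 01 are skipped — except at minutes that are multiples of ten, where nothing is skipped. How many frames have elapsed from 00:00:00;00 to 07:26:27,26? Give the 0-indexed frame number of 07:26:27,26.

As if non-drop at 30 labels/s: (7 × 3600 + 26 × 60 + 27) × 30 + 26 = 803636.
Minute boundaries passed: 446; those not divisible by 10: 446 − 44 = 402; dropped labels = 2 × 402 = 804.
Actual frame index = 803636 − 804 = 802832.

802832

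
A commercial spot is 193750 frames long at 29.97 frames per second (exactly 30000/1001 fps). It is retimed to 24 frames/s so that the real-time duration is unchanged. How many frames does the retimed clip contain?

155155 frames

Target frames = source frames × (target rate / source rate) = 193750 × (24)/(30000/1001) = 193750 × 1001/1250 = 155155.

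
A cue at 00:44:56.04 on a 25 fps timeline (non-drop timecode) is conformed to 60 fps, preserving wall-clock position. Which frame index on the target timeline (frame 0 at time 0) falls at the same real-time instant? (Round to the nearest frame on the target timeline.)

frame 161770

Source frame index: (0×3600 + 44×60 + 56) × 25 + 4 = 67404.
Real time: 67404 / (25) = 67404/25 s.
Target frame: (67404/25) × (60) = 808848/5 ≈ 161769.600 → 161770.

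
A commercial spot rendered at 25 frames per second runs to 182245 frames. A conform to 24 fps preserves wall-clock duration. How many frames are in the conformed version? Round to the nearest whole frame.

Frames at target rate = 182245 × (24) / (25) = 874776/5 ≈ 174955.200.
Nearest whole frame: 174955.

174955 frames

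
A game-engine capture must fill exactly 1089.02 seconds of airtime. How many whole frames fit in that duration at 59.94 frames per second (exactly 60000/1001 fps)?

65275 frames

Frames = 1089.02 × 60000/1001 = 65341200/1001 ≈ 65275.9241.
Complete frames: 65275.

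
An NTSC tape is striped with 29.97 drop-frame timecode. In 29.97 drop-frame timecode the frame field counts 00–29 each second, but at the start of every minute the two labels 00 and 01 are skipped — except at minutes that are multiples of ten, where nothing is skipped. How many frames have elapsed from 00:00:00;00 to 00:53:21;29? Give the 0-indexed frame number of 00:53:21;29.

95963

Complete 10-minute blocks: 5, each 17982 frames → 89910.
Remaining 3 whole minutes in the current block: 1800 + 2 × 1798 = 5396 frames.
Within the current minute: 21 × 30 + 29 − 2 = 657 (labels ;00/;01 skipped at this minute). Total = 89910 + 5396 + 657 = 95963.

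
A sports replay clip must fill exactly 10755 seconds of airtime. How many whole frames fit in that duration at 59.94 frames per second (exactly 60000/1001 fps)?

Frames = 10755 × 60000/1001 = 645300000/1001 ≈ 644655.3447.
Complete frames: 644655.

644655 frames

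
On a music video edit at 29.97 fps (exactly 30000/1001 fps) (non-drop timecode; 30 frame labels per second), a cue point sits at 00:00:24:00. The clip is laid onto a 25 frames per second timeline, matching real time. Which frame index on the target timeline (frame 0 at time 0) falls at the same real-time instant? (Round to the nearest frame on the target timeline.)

Source frame index: (0×3600 + 0×60 + 24) × 30 + 0 = 720.
Real time: 720 / (30000/1001) = 3003/125 s.
Target frame: (3003/125) × (25) = 3003/5 ≈ 600.600 → 601.

frame 601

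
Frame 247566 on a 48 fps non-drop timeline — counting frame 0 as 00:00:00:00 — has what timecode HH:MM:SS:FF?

247566 ÷ 48 = 5157 full seconds, remainder 30 frames.
5157 s = 1 h 25 min 57 s.
Timecode: 01:25:57:30.

01:25:57:30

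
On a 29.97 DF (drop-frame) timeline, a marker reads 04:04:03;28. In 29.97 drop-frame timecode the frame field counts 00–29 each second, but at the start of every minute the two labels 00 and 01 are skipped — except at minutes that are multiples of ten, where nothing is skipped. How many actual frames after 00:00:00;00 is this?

438878

As if non-drop at 30 labels/s: (4 × 3600 + 4 × 60 + 3) × 30 + 28 = 439318.
Minute boundaries passed: 244; those not divisible by 10: 244 − 24 = 220; dropped labels = 2 × 220 = 440.
Actual frame index = 439318 − 440 = 438878.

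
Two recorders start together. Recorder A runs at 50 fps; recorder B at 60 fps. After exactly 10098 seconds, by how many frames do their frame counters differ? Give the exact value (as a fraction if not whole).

A emits 50 × 10098 = 504900 frames; B emits 60 × 10098 = 605880.
Difference = 100980 frames; B is ahead of A.

100980 frames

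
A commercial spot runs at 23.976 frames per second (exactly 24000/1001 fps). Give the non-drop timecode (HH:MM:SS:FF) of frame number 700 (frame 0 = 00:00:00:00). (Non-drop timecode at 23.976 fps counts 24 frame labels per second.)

700 ÷ 24 = 29 full seconds, remainder 4 frames.
29 s = 0 h 0 min 29 s.
Timecode: 00:00:29:04.

00:00:29:04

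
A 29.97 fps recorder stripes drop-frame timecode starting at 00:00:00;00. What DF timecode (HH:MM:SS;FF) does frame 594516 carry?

05:30:37;00

Each 10-minute DF block holds 10 × 60 × 30 − 9 × 2 = 17982 frames. 594516 ÷ 17982 → 33 full blocks, remainder 1110.
Within the partial block the first minute is 1800 frames and each further minute 1798, so 0 further minute boundaries passed. Total skipped labels = 18 × 33 + 2 × 0 = 594.
Non-drop label index = 594516 + 594 = 595110; at 30 labels/s that is 05:30:37:00, i.e. DF 05:30:37;00.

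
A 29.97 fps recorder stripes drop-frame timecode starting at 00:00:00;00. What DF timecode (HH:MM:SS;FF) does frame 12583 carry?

00:06:59;25

Ten DF minutes hold 17982 frames, so frame 12583 lies in block 0 (frames 0–17981) with 12583 frames into that block.
The block's first minute is 1800 frames and the rest 1798 each; 12583 frames reaches minute 6, so 0 × 18 + 6 × 2 = 12 labels have been skipped so far.
Adding those back, label number 12583 + 12 = 12595 at 30 labels/s is 419 s + 25 f = 0 h 6 min 59 s frame 25, i.e. 00:06:59;25.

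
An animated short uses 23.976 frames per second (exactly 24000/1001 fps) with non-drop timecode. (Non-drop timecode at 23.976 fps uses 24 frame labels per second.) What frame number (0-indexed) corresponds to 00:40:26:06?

58230

Total seconds to the label: (0 × 3600 + 40 × 60 + 26) = 2426.
Frame index = 2426 × 24 + 6 = 58230.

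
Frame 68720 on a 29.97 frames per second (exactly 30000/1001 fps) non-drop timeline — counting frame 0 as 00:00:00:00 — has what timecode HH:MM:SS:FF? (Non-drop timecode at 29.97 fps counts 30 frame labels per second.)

00:38:10:20

68720 ÷ 30 = 2290 full seconds, remainder 20 frames.
2290 s = 0 h 38 min 10 s.
Timecode: 00:38:10:20.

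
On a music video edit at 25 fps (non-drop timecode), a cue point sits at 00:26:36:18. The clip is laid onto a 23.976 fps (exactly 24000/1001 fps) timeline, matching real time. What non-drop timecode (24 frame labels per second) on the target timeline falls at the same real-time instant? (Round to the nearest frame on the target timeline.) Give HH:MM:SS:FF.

Source frame index: (0×3600 + 26×60 + 36) × 25 + 18 = 39918.
Real time: 39918 / (25) = 39918/25 s.
Target frame: (39918/25) × (24000/1001) = 38321280/1001 ≈ 38282.997 → 38283.
At 24 labels/s: frame 38283 → 00:26:35:03.

00:26:35:03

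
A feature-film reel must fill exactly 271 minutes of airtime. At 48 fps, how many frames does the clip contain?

780480 frames

271 min = 16260 s.
Frames = 16260 × 48 = 780480.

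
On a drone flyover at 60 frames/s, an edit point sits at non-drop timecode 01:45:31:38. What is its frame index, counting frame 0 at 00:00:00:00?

frame 379898

Total seconds to the label: (1 × 3600 + 45 × 60 + 31) = 6331.
Frame index = 6331 × 60 + 38 = 379898.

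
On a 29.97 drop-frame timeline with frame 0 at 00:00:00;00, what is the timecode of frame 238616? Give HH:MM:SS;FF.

02:12:41;24

Each 10-minute DF block holds 10 × 60 × 30 − 9 × 2 = 17982 frames. 238616 ÷ 17982 → 13 full blocks, remainder 4850.
Within the partial block the first minute is 1800 frames and each further minute 1798, so 2 further minute boundaries passed. Total skipped labels = 18 × 13 + 2 × 2 = 238.
Non-drop label index = 238616 + 238 = 238854; at 30 labels/s that is 02:12:41:24, i.e. DF 02:12:41;24.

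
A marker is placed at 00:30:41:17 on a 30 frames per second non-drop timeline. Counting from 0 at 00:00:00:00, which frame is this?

55247

Total seconds to the label: (0 × 3600 + 30 × 60 + 41) = 1841.
Frame index = 1841 × 30 + 17 = 55247.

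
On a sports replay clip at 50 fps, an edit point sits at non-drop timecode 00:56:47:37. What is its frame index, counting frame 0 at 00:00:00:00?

frame 170387

Total seconds to the label: (0 × 3600 + 56 × 60 + 47) = 3407.
Frame index = 3407 × 50 + 37 = 170387.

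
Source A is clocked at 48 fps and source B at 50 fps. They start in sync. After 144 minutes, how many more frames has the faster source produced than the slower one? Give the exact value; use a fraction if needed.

144 min = 8640 s.
A emits 48 × 8640 = 414720 frames; B emits 50 × 8640 = 432000.
Difference = 17280 frames; B is ahead of A.

17280 frames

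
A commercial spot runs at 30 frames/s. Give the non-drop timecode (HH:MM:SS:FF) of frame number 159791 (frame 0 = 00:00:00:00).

01:28:46:11

159791 ÷ 30 = 5326 full seconds, remainder 11 frames.
5326 s = 1 h 28 min 46 s.
Timecode: 01:28:46:11.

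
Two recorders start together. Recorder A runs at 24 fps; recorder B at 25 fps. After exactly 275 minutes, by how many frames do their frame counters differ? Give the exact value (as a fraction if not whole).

16500 frames

275 min = 16500 s.
A emits 24 × 16500 = 396000 frames; B emits 25 × 16500 = 412500.
Difference = 16500 frames; B is ahead of A.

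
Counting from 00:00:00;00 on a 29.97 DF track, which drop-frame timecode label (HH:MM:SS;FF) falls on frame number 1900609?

Each 10-minute DF block holds 10 × 60 × 30 − 9 × 2 = 17982 frames. 1900609 ÷ 17982 → 105 full blocks, remainder 12499.
Within the partial block the first minute is 1800 frames and each further minute 1798, so 6 further minute boundaries passed. Total skipped labels = 18 × 105 + 2 × 6 = 1902.
Non-drop label index = 1900609 + 1902 = 1902511; at 30 labels/s that is 17:36:57:01, i.e. DF 17:36:57;01.

17:36:57;01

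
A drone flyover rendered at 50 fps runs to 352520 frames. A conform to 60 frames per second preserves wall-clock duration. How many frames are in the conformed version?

Target frames = source frames × (target rate / source rate) = 352520 × (60)/(50) = 352520 × 6/5 = 423024.

423024 frames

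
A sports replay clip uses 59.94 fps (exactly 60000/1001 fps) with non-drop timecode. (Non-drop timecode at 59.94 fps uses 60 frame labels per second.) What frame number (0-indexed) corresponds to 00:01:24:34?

5074

Total seconds to the label: (0 × 3600 + 1 × 60 + 24) = 84.
Frame index = 84 × 60 + 34 = 5074.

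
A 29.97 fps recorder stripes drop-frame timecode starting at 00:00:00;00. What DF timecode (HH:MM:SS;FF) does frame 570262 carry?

05:17:07;24

Ten DF minutes hold 17982 frames, so frame 570262 lies in block 31 (frames 557442–575423) with 12820 frames into that block.
The block's first minute is 1800 frames and the rest 1798 each; 12820 frames reaches minute 7, so 31 × 18 + 7 × 2 = 572 labels have been skipped so far.
Adding those back, label number 570262 + 572 = 570834 at 30 labels/s is 19027 s + 24 f = 5 h 17 min 7 s frame 24, i.e. 05:17:07;24.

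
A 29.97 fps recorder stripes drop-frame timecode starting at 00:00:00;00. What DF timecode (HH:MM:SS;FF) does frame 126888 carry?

01:10:33;24

Each 10-minute DF block holds 10 × 60 × 30 − 9 × 2 = 17982 frames. 126888 ÷ 17982 → 7 full blocks, remainder 1014.
Within the partial block the first minute is 1800 frames and each further minute 1798, so 0 further minute boundaries passed. Total skipped labels = 18 × 7 + 2 × 0 = 126.
Non-drop label index = 126888 + 126 = 127014; at 30 labels/s that is 01:10:33:24, i.e. DF 01:10:33;24.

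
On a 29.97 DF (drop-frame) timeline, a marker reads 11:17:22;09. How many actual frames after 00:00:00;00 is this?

As if non-drop at 30 labels/s: (11 × 3600 + 17 × 60 + 22) × 30 + 9 = 1219269.
Minute boundaries passed: 677; those not divisible by 10: 677 − 67 = 610; dropped labels = 2 × 610 = 1220.
Actual frame index = 1219269 − 1220 = 1218049.

1218049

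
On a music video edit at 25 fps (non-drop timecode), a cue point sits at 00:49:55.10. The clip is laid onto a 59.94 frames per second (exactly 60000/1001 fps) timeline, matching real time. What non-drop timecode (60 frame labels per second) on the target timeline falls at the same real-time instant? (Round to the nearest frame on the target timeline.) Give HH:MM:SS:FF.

Source frame index: (0×3600 + 49×60 + 55) × 25 + 10 = 74885.
Real time: 74885 / (25) = 14977/5 s.
Target frame: (14977/5) × (60000/1001) = 179724000/1001 ≈ 179544.456 → 179544.
At 60 labels/s: frame 179544 → 00:49:52:24.

00:49:52:24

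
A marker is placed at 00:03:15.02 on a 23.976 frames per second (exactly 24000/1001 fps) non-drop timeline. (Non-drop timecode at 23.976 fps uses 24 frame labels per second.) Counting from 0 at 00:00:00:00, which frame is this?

Total seconds to the label: (0 × 3600 + 3 × 60 + 15) = 195.
Frame index = 195 × 24 + 2 = 4682.

4682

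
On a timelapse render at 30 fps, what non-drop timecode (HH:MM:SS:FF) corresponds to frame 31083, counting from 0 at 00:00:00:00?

00:17:16:03

31083 ÷ 30 = 1036 full seconds, remainder 3 frames.
1036 s = 0 h 17 min 16 s.
Timecode: 00:17:16:03.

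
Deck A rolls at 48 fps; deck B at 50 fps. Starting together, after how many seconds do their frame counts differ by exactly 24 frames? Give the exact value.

12 seconds

The gap grows by |50 − 48| = 2 frames per second.
Time for a 24-frame gap: 24 ÷ (2) = 12 s.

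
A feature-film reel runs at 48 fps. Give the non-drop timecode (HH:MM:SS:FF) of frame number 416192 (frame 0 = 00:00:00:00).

02:24:30:32

416192 ÷ 48 = 8670 full seconds, remainder 32 frames.
8670 s = 2 h 24 min 30 s.
Timecode: 02:24:30:32.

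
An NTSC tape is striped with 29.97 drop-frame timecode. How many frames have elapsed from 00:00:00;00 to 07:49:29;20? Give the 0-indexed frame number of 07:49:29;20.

844244

Complete 10-minute blocks: 46, each 17982 frames → 827172.
Remaining 9 whole minutes in the current block: 1800 + 8 × 1798 = 16184 frames.
Within the current minute: 29 × 30 + 20 − 2 = 888 (labels ;00/;01 skipped at this minute). Total = 827172 + 16184 + 888 = 844244.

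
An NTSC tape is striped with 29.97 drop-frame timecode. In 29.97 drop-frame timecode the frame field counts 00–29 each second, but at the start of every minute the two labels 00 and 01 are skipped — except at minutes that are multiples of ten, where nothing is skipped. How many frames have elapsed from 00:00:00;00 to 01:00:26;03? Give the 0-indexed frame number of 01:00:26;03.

108675

Complete 10-minute blocks: 6, each 17982 frames → 107892.
Remaining 0 whole minutes in the current block: 0 frames.
Within the current minute: 26 × 30 + 3 = 783. Total = 107892 + 0 + 783 = 108675.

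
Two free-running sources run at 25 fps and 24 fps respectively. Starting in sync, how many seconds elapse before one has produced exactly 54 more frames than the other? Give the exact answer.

54 seconds

The gap grows by |24 − 25| = 1 frame per second.
Time for a 54-frame gap: 54 ÷ (1) = 54 s.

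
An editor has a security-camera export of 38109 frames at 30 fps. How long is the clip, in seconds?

1270.3 seconds

Running time = 38109 / (30) = 1270.3 s.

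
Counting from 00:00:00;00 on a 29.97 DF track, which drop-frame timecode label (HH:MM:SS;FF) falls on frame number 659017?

Ten DF minutes hold 17982 frames, so frame 659017 lies in block 36 (frames 647352–665333) with 11665 frames into that block.
The block's first minute is 1800 frames and the rest 1798 each; 11665 frames reaches minute 6, so 36 × 18 + 6 × 2 = 660 labels have been skipped so far.
Adding those back, label number 659017 + 660 = 659677 at 30 labels/s is 21989 s + 7 f = 6 h 6 min 29 s frame 7, i.e. 06:06:29;07.

06:06:29;07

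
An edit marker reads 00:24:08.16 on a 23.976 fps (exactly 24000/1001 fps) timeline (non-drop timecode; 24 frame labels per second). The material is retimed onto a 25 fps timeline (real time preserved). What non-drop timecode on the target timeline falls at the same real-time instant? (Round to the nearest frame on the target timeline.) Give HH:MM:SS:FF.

Source frame index: (0×3600 + 24×60 + 8) × 24 + 16 = 34768.
Real time: 34768 / (24000/1001) = 2175173/1500 s.
Target frame: (2175173/1500) × (25) = 2175173/60 ≈ 36252.883 → 36253.
At 25 labels/s: frame 36253 → 00:24:10:03.

00:24:10:03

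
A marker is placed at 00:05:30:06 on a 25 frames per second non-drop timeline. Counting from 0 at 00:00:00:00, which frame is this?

frame 8256

Total seconds to the label: (0 × 3600 + 5 × 60 + 30) = 330.
Frame index = 330 × 25 + 6 = 8256.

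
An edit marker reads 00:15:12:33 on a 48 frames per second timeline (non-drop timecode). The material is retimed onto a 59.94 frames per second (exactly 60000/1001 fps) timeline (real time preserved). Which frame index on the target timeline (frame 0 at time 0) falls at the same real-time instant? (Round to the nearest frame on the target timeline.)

frame 54707

Source frame index: (0×3600 + 15×60 + 12) × 48 + 33 = 43809.
Real time: 43809 / (48) = 14603/16 s.
Target frame: (14603/16) × (60000/1001) = 54761250/1001 ≈ 54706.543 → 54707.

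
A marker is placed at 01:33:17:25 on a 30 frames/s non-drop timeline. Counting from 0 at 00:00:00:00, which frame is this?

Total seconds to the label: (1 × 3600 + 33 × 60 + 17) = 5597.
Frame index = 5597 × 30 + 25 = 167935.

167935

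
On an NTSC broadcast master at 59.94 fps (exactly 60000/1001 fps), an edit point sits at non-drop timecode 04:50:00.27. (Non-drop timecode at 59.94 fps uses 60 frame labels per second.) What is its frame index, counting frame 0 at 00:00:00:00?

Total seconds to the label: (4 × 3600 + 50 × 60 + 0) = 17400.
Frame index = 17400 × 60 + 27 = 1044027.

1044027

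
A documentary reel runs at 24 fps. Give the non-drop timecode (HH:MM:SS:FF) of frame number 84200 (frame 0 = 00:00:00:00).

84200 ÷ 24 = 3508 full seconds, remainder 8 frames.
3508 s = 0 h 58 min 28 s.
Timecode: 00:58:28:08.

00:58:28:08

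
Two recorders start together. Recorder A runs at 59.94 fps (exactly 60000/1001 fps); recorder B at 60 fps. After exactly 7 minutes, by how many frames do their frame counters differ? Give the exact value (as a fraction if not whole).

3600/143 frames

7 min = 420 s.
A emits 60000/1001 × 420 = 3600000/143 frames; B emits 60 × 420 = 25200.
Difference = 3600/143 frames (≈ 25.1748); B is ahead of A.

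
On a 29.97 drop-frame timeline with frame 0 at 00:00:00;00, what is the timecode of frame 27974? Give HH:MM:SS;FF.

Each 10-minute DF block holds 10 × 60 × 30 − 9 × 2 = 17982 frames. 27974 ÷ 17982 → 1 full block, remainder 9992.
Within the partial block the first minute is 1800 frames and each further minute 1798, so 5 further minute boundaries passed. Total skipped labels = 18 × 1 + 2 × 5 = 28.
Non-drop label index = 27974 + 28 = 28002; at 30 labels/s that is 00:15:33:12, i.e. DF 00:15:33;12.

00:15:33;12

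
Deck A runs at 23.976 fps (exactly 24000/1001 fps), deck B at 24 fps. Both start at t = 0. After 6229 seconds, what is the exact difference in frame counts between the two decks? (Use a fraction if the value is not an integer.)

A emits 24000/1001 × 6229 = 149496000/1001 frames; B emits 24 × 6229 = 149496.
Difference = 149496/1001 frames (≈ 149.3467); B is ahead of A.

149496/1001 frames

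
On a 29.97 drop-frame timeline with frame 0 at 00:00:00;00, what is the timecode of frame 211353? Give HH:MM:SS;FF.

01:57:32;05

Each 10-minute DF block holds 10 × 60 × 30 − 9 × 2 = 17982 frames. 211353 ÷ 17982 → 11 full blocks, remainder 13551.
Within the partial block the first minute is 1800 frames and each further minute 1798, so 7 further minute boundaries passed. Total skipped labels = 18 × 11 + 2 × 7 = 212.
Non-drop label index = 211353 + 212 = 211565; at 30 labels/s that is 01:57:32:05, i.e. DF 01:57:32;05.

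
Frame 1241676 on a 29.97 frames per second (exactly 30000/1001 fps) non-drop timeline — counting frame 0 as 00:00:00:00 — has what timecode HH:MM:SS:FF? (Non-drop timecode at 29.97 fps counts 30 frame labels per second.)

11:29:49:06

1241676 ÷ 30 = 41389 full seconds, remainder 6 frames.
41389 s = 11 h 29 min 49 s.
Timecode: 11:29:49:06.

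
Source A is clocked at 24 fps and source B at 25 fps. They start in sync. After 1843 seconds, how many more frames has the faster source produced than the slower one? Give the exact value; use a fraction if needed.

1843 frames

A emits 24 × 1843 = 44232 frames; B emits 25 × 1843 = 46075.
Difference = 1843 frames; B is ahead of A.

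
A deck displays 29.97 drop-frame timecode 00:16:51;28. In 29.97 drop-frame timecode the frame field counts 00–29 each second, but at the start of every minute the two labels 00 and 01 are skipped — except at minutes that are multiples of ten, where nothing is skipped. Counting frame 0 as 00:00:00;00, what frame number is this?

Complete 10-minute blocks: 1, each 17982 frames → 17982.
Remaining 6 whole minutes in the current block: 1800 + 5 × 1798 = 10790 frames.
Within the current minute: 51 × 30 + 28 − 2 = 1556 (labels ;00/;01 skipped at this minute). Total = 17982 + 10790 + 1556 = 30328.

30328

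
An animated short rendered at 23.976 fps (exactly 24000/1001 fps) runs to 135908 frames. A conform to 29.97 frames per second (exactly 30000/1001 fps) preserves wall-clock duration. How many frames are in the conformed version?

Target frames = source frames × (target rate / source rate) = 135908 × (30000/1001)/(24000/1001) = 135908 × 5/4 = 169885.

169885 frames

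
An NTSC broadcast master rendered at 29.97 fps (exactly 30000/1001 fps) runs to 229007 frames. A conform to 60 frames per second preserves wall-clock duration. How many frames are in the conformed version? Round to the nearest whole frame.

458472 frames

Frames at target rate = 229007 × (60) / (30000/1001) = 229236007/500 ≈ 458472.014.
Nearest whole frame: 458472.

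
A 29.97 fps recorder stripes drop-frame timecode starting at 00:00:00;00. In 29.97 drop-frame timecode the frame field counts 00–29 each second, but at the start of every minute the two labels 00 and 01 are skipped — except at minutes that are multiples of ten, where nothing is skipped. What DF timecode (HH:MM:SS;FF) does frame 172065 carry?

01:35:41;07

Each 10-minute DF block holds 10 × 60 × 30 − 9 × 2 = 17982 frames. 172065 ÷ 17982 → 9 full blocks, remainder 10227.
Within the partial block the first minute is 1800 frames and each further minute 1798, so 5 further minute boundaries passed. Total skipped labels = 18 × 9 + 2 × 5 = 172.
Non-drop label index = 172065 + 172 = 172237; at 30 labels/s that is 01:35:41:07, i.e. DF 01:35:41;07.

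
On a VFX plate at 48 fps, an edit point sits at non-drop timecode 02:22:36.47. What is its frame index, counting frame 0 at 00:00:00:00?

frame 410735

Total seconds to the label: (2 × 3600 + 22 × 60 + 36) = 8556.
Frame index = 8556 × 48 + 47 = 410735.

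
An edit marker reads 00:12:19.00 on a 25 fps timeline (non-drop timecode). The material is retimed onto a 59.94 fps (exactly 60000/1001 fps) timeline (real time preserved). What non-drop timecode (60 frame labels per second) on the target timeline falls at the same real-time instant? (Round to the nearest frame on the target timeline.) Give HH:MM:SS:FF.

Source frame index: (0×3600 + 12×60 + 19) × 25 + 0 = 18475.
Real time: 18475 / (25) = 739 s.
Target frame: (739) × (60000/1001) = 44340000/1001 ≈ 44295.704 → 44296.
At 60 labels/s: frame 44296 → 00:12:18:16.

00:12:18:16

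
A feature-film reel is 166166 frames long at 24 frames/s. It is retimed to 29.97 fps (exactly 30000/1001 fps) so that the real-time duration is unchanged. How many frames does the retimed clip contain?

Target frames = source frames × (target rate / source rate) = 166166 × (30000/1001)/(24) = 166166 × 1250/1001 = 207500.

207500 frames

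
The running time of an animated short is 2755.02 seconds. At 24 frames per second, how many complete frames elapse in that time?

66120 frames

Frames = 2755.02 × 24 = 1653012/25 ≈ 66120.4800.
Complete frames: 66120.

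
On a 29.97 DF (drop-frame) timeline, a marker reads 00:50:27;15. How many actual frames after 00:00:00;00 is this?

90735

As if non-drop at 30 labels/s: (0 × 3600 + 50 × 60 + 27) × 30 + 15 = 90825.
Minute boundaries passed: 50; those not divisible by 10: 50 − 5 = 45; dropped labels = 2 × 45 = 90.
Actual frame index = 90825 − 90 = 90735.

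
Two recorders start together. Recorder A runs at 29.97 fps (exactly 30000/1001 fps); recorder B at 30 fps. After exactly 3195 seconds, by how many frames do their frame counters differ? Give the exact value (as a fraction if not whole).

A emits 30000/1001 × 3195 = 95850000/1001 frames; B emits 30 × 3195 = 95850.
Difference = 95850/1001 frames (≈ 95.7542); B is ahead of A.

95850/1001 frames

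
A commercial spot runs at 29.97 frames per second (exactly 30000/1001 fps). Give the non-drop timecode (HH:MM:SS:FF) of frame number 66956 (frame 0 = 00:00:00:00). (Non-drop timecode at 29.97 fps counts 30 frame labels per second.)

66956 ÷ 30 = 2231 full seconds, remainder 26 frames.
2231 s = 0 h 37 min 11 s.
Timecode: 00:37:11:26.

00:37:11:26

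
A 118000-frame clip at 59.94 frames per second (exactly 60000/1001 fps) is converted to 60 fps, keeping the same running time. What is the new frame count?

Target frames = source frames × (target rate / source rate) = 118000 × (60)/(60000/1001) = 118000 × 1001/1000 = 118118.

118118 frames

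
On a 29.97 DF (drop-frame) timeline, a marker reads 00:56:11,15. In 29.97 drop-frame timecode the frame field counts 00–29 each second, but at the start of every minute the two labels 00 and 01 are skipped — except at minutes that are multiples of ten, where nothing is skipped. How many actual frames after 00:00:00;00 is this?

101043

As if non-drop at 30 labels/s: (0 × 3600 + 56 × 60 + 11) × 30 + 15 = 101145.
Minute boundaries passed: 56; those not divisible by 10: 56 − 5 = 51; dropped labels = 2 × 51 = 102.
Actual frame index = 101145 − 102 = 101043.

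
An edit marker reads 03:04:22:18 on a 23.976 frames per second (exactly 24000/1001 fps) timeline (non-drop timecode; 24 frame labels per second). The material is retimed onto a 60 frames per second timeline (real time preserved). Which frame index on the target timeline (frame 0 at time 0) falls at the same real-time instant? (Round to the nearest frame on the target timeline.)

Source frame index: (3×3600 + 4×60 + 22) × 24 + 18 = 265506.
Real time: 265506 / (24000/1001) = 44295251/4000 s.
Target frame: (44295251/4000) × (60) = 132885753/200 ≈ 664428.765 → 664429.

frame 664429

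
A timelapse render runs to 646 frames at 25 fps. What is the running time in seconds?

Running time = 646 / (25) = 25.84 s.

25.84 seconds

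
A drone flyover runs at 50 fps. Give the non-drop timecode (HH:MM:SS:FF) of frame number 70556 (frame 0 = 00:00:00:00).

70556 ÷ 50 = 1411 full seconds, remainder 6 frames.
1411 s = 0 h 23 min 31 s.
Timecode: 00:23:31:06.

00:23:31:06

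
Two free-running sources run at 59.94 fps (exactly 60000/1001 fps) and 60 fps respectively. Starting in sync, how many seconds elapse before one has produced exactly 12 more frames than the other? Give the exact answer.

200.2 seconds

The gap grows by |60 − 60000/1001| = 60/1001 frames per second.
Time for a 12-frame gap: 12 ÷ (60/1001) = 200.2 s.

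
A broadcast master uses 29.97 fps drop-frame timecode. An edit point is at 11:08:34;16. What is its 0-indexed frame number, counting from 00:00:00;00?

1202232

Complete 10-minute blocks: 66, each 17982 frames → 1186812.
Remaining 8 whole minutes in the current block: 1800 + 7 × 1798 = 14386 frames.
Within the current minute: 34 × 30 + 16 − 2 = 1034 (labels ;00/;01 skipped at this minute). Total = 1186812 + 14386 + 1034 = 1202232.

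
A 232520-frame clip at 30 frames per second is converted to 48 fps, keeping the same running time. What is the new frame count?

Target frames = source frames × (target rate / source rate) = 232520 × (48)/(30) = 232520 × 8/5 = 372032.

372032 frames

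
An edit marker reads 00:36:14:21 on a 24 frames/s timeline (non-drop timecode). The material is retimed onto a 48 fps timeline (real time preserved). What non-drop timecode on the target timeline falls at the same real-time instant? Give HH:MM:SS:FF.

Source frame index: (0×3600 + 36×60 + 14) × 24 + 21 = 52197.
Real time: 52197 / (24) = 17399/8 s.
Target frame: (17399/8) × (48) = 104394.
At 48 labels/s: frame 104394 → 00:36:14:42.

00:36:14:42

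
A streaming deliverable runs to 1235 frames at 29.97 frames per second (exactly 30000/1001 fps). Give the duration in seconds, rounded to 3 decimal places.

41.208 seconds

Running time = 1235 × 1001/30000 = 247247/6000 s ≈ 41.208 s.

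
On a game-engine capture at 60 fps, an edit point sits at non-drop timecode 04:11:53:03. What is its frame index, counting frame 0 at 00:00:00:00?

Total seconds to the label: (4 × 3600 + 11 × 60 + 53) = 15113.
Frame index = 15113 × 60 + 3 = 906783.

906783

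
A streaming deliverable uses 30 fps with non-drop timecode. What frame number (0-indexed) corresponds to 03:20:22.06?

Total seconds to the label: (3 × 3600 + 20 × 60 + 22) = 12022.
Frame index = 12022 × 30 + 6 = 360666.

360666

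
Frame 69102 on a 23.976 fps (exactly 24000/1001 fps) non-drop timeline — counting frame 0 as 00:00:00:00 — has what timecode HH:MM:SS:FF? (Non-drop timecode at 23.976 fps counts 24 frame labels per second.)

69102 ÷ 24 = 2879 full seconds, remainder 6 frames.
2879 s = 0 h 47 min 59 s.
Timecode: 00:47:59:06.

00:47:59:06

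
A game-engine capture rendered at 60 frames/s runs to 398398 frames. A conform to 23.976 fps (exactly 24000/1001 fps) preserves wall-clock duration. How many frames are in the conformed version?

159200 frames

Target frames = source frames × (target rate / source rate) = 398398 × (24000/1001)/(60) = 398398 × 400/1001 = 159200.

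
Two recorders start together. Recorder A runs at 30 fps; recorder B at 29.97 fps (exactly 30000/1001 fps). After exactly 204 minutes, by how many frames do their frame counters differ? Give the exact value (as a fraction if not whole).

204 min = 12240 s.
A emits 30 × 12240 = 367200 frames; B emits 30000/1001 × 12240 = 367200000/1001.
Difference = 367200/1001 frames (≈ 366.8332); B is behind A.

367200/1001 frames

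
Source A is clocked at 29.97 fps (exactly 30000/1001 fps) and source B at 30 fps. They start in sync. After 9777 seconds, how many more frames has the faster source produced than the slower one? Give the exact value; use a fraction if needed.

293310/1001 frames

A emits 30000/1001 × 9777 = 293310000/1001 frames; B emits 30 × 9777 = 293310.
Difference = 293310/1001 frames (≈ 293.0170); B is ahead of A.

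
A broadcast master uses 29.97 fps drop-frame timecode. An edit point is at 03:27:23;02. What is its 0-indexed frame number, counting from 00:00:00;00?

As if non-drop at 30 labels/s: (3 × 3600 + 27 × 60 + 23) × 30 + 2 = 373292.
Minute boundaries passed: 207; those not divisible by 10: 207 − 20 = 187; dropped labels = 2 × 187 = 374.
Actual frame index = 373292 − 374 = 372918.

372918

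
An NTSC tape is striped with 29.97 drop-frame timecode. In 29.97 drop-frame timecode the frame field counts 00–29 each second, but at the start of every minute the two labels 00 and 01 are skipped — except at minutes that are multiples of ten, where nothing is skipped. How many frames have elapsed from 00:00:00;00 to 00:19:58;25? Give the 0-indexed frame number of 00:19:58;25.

As if non-drop at 30 labels/s: (0 × 3600 + 19 × 60 + 58) × 30 + 25 = 35965.
Minute boundaries passed: 19; those not divisible by 10: 19 − 1 = 18; dropped labels = 2 × 18 = 36.
Actual frame index = 35965 − 36 = 35929.

35929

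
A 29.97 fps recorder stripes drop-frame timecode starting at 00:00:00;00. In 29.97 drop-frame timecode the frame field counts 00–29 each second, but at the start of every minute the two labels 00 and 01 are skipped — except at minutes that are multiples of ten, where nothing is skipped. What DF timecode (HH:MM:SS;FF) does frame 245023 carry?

02:16:15;19

Ten DF minutes hold 17982 frames, so frame 245023 lies in block 13 (frames 233766–251747) with 11257 frames into that block.
The block's first minute is 1800 frames and the rest 1798 each; 11257 frames reaches minute 6, so 13 × 18 + 6 × 2 = 246 labels have been skipped so far.
Adding those back, label number 245023 + 246 = 245269 at 30 labels/s is 8175 s + 19 f = 2 h 16 min 15 s frame 19, i.e. 02:16:15;19.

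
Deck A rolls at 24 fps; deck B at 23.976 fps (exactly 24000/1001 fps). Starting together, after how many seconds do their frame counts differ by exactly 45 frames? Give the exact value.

The gap grows by |24000/1001 − 24| = 24/1001 frames per second.
Time for a 45-frame gap: 45 ÷ (24/1001) = 1876.875 s.

1876.875 seconds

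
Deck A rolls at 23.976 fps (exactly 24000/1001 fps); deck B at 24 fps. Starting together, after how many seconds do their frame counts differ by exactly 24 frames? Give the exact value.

The gap grows by |24 − 24000/1001| = 24/1001 frames per second.
Time for a 24-frame gap: 24 ÷ (24/1001) = 1001 s.

1001 seconds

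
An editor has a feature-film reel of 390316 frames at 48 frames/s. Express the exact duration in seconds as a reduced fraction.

Running time = 390316 ÷ (48) = 390316 × 1/48 = 97579/12 s.

97579/12 seconds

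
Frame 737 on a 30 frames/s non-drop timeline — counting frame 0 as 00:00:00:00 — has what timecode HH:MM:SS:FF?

737 ÷ 30 = 24 full seconds, remainder 17 frames.
24 s = 0 h 0 min 24 s.
Timecode: 00:00:24:17.

00:00:24:17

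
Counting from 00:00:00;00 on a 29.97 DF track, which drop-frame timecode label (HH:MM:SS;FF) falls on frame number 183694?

Each 10-minute DF block holds 10 × 60 × 30 − 9 × 2 = 17982 frames. 183694 ÷ 17982 → 10 full blocks, remainder 3874.
Within the partial block the first minute is 1800 frames and each further minute 1798, so 2 further minute boundaries passed. Total skipped labels = 18 × 10 + 2 × 2 = 184.
Non-drop label index = 183694 + 184 = 183878; at 30 labels/s that is 01:42:09:08, i.e. DF 01:42:09;08.

01:42:09;08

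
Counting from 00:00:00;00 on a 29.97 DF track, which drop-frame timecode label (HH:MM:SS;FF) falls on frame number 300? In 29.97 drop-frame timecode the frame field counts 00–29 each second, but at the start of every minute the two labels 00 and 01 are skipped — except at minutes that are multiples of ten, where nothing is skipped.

Ten DF minutes hold 17982 frames, so frame 300 lies in block 0 (frames 0–17981) with 300 frames into that block.
The block's first minute is 1800 frames and the rest 1798 each; 300 frames reaches minute 0, so 0 × 18 + 0 × 2 = 0 labels have been skipped so far.
Adding those back, label number 300 + 0 = 300 at 30 labels/s is 10 s + 0 f = 0 h 0 min 10 s frame 0, i.e. 00:00:10;00.

00:00:10;00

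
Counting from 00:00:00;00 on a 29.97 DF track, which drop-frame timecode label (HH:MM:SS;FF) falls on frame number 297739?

Each 10-minute DF block holds 10 × 60 × 30 − 9 × 2 = 17982 frames. 297739 ÷ 17982 → 16 full blocks, remainder 10027.
Within the partial block the first minute is 1800 frames and each further minute 1798, so 5 further minute boundaries passed. Total skipped labels = 18 × 16 + 2 × 5 = 298.
Non-drop label index = 297739 + 298 = 298037; at 30 labels/s that is 02:45:34:17, i.e. DF 02:45:34;17.

02:45:34;17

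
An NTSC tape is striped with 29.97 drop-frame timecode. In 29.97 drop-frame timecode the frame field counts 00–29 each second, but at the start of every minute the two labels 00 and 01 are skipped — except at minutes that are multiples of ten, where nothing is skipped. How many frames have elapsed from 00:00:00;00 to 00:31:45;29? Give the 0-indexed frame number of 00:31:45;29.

57123

Complete 10-minute blocks: 3, each 17982 frames → 53946.
Remaining 1 whole minute in the current block: 1800 + 0 × 1798 = 1800 frames.
Within the current minute: 45 × 30 + 29 − 2 = 1377 (labels ;00/;01 skipped at this minute). Total = 53946 + 1800 + 1377 = 57123.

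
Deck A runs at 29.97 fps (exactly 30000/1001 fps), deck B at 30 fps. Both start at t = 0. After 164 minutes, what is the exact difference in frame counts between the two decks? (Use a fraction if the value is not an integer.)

164 min = 9840 s.
A emits 30000/1001 × 9840 = 295200000/1001 frames; B emits 30 × 9840 = 295200.
Difference = 295200/1001 frames (≈ 294.9051); B is ahead of A.

295200/1001 frames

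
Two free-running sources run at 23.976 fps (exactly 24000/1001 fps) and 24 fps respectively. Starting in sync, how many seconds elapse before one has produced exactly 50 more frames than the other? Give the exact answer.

The gap grows by |24 − 24000/1001| = 24/1001 frames per second.
Time for a 50-frame gap: 50 ÷ (24/1001) = 25025/12 s.

25025/12 seconds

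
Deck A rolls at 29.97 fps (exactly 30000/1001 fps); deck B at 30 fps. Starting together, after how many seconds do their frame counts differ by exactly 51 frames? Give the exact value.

1701.7 seconds

The gap grows by |30 − 30000/1001| = 30/1001 frames per second.
Time for a 51-frame gap: 51 ÷ (30/1001) = 1701.7 s.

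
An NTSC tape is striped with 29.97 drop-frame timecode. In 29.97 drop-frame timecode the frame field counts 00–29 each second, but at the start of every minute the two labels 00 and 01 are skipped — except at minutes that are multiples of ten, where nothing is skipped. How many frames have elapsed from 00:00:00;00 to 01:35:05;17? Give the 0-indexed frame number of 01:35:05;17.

Complete 10-minute blocks: 9, each 17982 frames → 161838.
Remaining 5 whole minutes in the current block: 1800 + 4 × 1798 = 8992 frames.
Within the current minute: 5 × 30 + 17 − 2 = 165 (labels ;00/;01 skipped at this minute). Total = 161838 + 8992 + 165 = 170995.

170995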